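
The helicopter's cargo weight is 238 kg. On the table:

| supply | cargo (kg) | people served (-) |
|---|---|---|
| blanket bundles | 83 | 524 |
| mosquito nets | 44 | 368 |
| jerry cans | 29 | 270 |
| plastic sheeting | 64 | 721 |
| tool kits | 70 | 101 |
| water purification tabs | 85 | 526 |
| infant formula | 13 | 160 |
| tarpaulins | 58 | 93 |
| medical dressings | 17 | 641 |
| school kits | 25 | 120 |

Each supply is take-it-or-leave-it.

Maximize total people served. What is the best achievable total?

Taking the top-ratio supplies first gives mosquito nets + jerry cans + plastic sheeting + infant formula + medical dressings + school kits for 2280 (192 kg).
Replace infant formula and school kits with blanket bundles: the trade gains 244 net, giving 2524 at 237 kg.
Every other selection either busts 238 kg or fails to beat 2524.

2524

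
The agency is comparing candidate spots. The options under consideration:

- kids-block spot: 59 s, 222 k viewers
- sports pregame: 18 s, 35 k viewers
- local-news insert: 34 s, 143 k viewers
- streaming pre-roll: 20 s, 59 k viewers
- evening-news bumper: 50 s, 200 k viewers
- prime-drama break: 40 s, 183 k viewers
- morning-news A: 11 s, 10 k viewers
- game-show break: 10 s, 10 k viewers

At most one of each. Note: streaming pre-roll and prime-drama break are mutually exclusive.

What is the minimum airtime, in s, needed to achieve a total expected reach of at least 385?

Minimise s subject to total expected reach ≥ 385.
kids-block spot + prime-drama break reaches 405 using 99 s.
Below 99 s the best achievable stays under 385.

99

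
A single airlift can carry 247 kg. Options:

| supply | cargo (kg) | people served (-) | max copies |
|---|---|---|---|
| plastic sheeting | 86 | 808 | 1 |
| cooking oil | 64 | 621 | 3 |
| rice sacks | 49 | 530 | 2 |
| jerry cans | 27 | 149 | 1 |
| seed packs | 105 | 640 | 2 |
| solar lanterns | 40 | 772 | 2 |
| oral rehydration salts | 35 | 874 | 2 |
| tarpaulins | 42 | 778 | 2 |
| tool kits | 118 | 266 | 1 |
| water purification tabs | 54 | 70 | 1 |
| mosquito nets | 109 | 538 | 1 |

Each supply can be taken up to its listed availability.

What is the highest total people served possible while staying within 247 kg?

By people served per kg: oral rehydration salts 24.97, solar lanterns 19.30, tarpaulins 18.52 lead.
Best packing: 2×solar lanterns + 2×oral rehydration salts + 2×tarpaulins — 234 kg, 4848 total.
The spare 13 kg is too small for any remaining supply, and no exchange beats 4848.

4848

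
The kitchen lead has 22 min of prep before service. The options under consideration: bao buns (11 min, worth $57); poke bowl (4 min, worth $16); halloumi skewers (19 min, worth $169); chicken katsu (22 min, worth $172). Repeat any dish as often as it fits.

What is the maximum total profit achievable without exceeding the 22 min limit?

172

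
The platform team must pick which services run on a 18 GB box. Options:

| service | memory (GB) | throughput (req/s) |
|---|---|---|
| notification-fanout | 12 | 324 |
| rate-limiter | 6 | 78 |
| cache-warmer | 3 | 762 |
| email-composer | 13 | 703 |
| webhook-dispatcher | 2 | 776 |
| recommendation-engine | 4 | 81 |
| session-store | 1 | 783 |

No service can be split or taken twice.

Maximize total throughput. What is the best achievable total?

Best packing: notification-fanout + cache-warmer + webhook-dispatcher + session-store — 18 GB, 2645 total.
Nothing else within 18 GB beats 2645.

2645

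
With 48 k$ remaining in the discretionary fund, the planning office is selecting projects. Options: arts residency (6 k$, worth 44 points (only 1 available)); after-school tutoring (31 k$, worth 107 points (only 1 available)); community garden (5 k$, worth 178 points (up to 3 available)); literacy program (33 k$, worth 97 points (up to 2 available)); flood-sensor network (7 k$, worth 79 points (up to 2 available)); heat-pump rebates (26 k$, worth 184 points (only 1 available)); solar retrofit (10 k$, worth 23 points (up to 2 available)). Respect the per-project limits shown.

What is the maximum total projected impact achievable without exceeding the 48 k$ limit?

By projected impact per k$: community garden 35.60, flood-sensor network 11.29, arts residency 7.33 lead.
Taking the top-ratio projects first gives arts residency + 3×community garden + 2×flood-sensor network + solar retrofit for 759 (45 k$).
The 23 k$ tied up in arts residency and flood-sensor network and solar retrofit is better spent on heat-pump rebates — total rises to 797 (48 k$).
That's the maximum — no swap from here does better than 797.

797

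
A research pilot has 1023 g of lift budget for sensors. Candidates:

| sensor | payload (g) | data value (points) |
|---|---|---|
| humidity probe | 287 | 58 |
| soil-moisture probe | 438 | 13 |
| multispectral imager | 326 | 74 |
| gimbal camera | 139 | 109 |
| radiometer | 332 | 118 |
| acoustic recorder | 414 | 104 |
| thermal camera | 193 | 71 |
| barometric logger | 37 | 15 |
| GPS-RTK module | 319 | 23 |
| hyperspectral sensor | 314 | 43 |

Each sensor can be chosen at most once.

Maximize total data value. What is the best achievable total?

372

Density check — gimbal camera 0.78, barometric logger 0.41, thermal camera 0.37, radiometer 0.36 are the best per g.
A density-first pass picks humidity probe + gimbal camera + radiometer + thermal camera + barometric logger — 371 at 988 g.
The 324 g tied up in humidity probe and barometric logger is better spent on multispectral imager — total rises to 372 (990 g).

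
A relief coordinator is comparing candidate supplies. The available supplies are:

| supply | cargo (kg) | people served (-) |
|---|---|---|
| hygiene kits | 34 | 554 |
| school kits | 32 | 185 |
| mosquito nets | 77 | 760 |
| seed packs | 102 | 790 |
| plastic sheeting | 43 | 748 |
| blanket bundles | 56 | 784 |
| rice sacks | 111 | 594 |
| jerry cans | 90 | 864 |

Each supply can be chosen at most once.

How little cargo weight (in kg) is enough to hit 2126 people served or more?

165

Look for the lowest-cargo combination reaching 2126.
hygiene kits + school kits + plastic sheeting + blanket bundles: 2271 people served at 165 kg.
Any bundle with less than 165 kg falls short of 2126.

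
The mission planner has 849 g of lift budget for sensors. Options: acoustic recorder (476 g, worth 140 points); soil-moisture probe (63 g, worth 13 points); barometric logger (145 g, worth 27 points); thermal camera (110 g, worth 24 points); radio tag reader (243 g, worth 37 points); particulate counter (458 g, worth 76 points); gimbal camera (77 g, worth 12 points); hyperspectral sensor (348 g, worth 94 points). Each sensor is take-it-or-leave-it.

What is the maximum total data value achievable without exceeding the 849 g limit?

234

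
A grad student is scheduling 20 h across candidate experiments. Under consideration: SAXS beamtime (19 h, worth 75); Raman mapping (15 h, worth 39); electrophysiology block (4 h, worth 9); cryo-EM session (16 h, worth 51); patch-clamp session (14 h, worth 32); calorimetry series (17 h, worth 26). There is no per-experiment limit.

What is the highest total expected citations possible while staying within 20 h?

75

By expected citations per h: SAXS beamtime 3.95, cryo-EM session 3.19, Raman mapping 2.60, patch-clamp session 2.29 lead.
SAXS beamtime uses 19 of the 20 h and totals 75.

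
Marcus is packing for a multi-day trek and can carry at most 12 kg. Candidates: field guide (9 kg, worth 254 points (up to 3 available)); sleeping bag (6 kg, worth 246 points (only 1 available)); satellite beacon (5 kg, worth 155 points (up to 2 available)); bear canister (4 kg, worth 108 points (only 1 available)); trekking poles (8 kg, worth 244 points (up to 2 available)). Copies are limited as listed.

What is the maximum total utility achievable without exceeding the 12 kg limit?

401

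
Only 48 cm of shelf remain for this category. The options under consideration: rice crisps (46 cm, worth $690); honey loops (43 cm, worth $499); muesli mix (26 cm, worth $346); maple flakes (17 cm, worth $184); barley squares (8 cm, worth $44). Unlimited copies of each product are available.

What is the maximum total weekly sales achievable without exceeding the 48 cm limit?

690

Ranking by ratio (weekly sales/cm): rice crisps 15.00, muesli mix 13.31, honey loops 11.60.
Best packing: rice crisps — 46 cm, 690 total.
The spare 2 cm is too small for any remaining product, and no exchange beats 690.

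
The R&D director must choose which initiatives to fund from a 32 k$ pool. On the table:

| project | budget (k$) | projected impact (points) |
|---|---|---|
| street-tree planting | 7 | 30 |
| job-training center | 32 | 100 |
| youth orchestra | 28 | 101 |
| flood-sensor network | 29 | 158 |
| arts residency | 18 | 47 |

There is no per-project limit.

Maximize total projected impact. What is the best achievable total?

Flood-sensor network uses 29 of the 32 k$ and totals 158.
That's the maximum — no swap from here does better than 158.

158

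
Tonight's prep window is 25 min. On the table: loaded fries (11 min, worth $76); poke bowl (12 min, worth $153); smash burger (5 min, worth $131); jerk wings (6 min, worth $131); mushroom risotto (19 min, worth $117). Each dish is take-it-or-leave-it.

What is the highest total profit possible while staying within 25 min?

Taking poke bowl + smash burger + jerk wings: 23 min used, 415 in profit.
The closest alternative, loaded fries + smash burger + jerk wings, reaches only 338.

415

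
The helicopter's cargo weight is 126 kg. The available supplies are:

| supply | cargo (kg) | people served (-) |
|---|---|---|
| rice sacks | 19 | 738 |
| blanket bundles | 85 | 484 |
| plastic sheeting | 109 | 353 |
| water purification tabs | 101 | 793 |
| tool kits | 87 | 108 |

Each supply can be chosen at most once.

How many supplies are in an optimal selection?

2

Optimal total is 1531.
rice sacks + water purification tabs hits 1531 at 120 kg.
Every optimal selection uses 2 supplies.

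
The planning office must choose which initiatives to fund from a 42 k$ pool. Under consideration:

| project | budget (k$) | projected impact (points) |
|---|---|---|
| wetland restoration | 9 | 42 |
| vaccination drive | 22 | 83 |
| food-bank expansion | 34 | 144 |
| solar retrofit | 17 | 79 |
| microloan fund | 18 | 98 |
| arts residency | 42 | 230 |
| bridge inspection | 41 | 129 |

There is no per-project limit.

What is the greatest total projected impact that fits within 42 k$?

230

The ratio ordering already packs tightly: arts residency, 42 k$, 230.
No other feasible combination exceeds 230.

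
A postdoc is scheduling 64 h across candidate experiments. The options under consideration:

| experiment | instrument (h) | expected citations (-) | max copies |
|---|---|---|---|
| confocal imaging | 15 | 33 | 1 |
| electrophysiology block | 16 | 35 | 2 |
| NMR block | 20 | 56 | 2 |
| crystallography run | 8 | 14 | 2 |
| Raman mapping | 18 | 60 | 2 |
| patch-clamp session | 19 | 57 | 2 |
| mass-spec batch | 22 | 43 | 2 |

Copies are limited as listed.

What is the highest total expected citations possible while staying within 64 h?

191

By expected citations per h: Raman mapping 3.33, patch-clamp session 3.00, NMR block 2.80, confocal imaging 2.20 lead.
Crystallography run + 2×Raman mapping + patch-clamp session uses 63 of the 64 h and totals 191.
No other feasible combination exceeds 191.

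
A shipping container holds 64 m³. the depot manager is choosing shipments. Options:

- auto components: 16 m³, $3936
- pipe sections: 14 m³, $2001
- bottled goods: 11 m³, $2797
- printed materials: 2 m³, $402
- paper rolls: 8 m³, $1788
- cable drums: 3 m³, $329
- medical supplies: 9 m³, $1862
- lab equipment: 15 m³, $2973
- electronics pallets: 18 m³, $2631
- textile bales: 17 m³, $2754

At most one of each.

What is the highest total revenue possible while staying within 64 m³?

14087

By revenue per m³: bottled goods 254.27, auto components 246.00, paper rolls 223.50, medical supplies 206.89 lead.
Taking auto components + bottled goods + printed materials + paper rolls + cable drums + medical supplies + lab equipment: 64 m³ used, 14087 in revenue.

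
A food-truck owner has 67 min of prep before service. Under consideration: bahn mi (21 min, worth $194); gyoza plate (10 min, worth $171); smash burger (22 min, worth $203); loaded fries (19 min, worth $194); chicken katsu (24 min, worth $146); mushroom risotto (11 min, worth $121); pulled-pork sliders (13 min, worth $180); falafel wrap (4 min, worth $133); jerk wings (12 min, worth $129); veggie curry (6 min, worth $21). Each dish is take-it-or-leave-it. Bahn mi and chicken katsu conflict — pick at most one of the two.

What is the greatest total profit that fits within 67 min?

872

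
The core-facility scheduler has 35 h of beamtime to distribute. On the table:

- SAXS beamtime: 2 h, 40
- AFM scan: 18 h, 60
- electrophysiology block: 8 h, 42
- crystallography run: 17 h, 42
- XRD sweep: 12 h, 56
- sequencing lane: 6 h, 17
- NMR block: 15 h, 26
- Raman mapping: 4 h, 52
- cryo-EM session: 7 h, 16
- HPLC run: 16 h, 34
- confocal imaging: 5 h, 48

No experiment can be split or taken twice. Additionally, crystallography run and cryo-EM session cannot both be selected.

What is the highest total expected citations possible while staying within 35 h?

Ranking by ratio (expected citations/h): SAXS beamtime 20.00, Raman mapping 13.00, confocal imaging 9.60, electrophysiology block 5.25.
The ratio ordering already packs tightly: SAXS beamtime + electrophysiology block + XRD sweep + Raman mapping + confocal imaging, 31 h, 238.

238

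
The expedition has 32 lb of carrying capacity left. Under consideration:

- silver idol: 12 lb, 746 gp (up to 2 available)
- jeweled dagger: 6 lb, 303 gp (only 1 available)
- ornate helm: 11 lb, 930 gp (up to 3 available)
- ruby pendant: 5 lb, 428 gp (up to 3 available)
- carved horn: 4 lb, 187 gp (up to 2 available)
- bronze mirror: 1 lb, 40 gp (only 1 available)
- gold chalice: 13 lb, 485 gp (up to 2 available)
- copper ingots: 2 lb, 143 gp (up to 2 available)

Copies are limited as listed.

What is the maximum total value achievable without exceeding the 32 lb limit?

Taking the top-ratio items first gives ornate helm + 3×ruby pendant + bronze mirror + 2×copper ingots for 2540 (31 lb).
The 10 lb tied up in ruby pendant and bronze mirror and 2×copper ingots is better spent on ornate helm — total rises to 2716 (32 lb).
That's the maximum — no swap from here does better than 2716.

2716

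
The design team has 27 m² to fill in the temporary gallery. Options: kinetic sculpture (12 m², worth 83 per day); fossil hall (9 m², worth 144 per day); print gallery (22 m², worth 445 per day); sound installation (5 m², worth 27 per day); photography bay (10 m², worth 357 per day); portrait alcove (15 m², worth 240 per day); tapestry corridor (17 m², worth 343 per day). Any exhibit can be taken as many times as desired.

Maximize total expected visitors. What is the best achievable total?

Best packing: sound installation + 2×photography bay — 25 m², 741 total.
Nothing else within 27 m² beats 741.

741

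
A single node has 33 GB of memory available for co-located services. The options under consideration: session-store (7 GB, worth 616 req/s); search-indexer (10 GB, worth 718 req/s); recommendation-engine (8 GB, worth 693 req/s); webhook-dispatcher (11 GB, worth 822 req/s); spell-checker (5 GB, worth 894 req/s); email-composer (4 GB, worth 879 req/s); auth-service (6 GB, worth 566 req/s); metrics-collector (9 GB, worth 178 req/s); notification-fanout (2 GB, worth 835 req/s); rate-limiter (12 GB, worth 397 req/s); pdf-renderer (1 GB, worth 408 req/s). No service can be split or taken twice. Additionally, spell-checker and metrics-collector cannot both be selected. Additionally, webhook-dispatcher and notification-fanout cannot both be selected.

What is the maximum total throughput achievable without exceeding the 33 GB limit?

Session-store + recommendation-engine + spell-checker + email-composer + auth-service + notification-fanout + pdf-renderer uses 33 of the 33 GB and totals 4891.
Runner-up session-store + recommendation-engine + spell-checker + email-composer + auth-service + notification-fanout tops out at 4483.

4891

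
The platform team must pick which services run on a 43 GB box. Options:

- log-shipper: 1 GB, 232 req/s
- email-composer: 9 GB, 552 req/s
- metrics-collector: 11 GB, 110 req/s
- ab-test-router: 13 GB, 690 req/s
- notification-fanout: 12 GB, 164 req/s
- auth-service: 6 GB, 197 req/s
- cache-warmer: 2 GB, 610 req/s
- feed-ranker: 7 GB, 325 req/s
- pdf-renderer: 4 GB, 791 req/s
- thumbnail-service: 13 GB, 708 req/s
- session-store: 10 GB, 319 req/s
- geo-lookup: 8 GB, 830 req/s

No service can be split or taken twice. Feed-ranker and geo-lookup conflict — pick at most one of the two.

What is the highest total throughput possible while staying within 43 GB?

3920

Log-shipper + email-composer + auth-service + cache-warmer + pdf-renderer + thumbnail-service + geo-lookup uses 43 of the 43 GB and totals 3920.
No other feasible combination exceeds 3920.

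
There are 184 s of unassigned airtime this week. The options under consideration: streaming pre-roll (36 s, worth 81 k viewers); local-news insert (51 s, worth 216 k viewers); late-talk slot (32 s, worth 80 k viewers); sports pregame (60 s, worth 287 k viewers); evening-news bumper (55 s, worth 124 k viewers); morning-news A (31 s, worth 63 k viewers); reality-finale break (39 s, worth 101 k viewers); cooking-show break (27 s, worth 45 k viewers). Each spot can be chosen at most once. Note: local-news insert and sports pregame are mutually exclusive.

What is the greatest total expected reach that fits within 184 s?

572

By expected reach per s: sports pregame 4.78, local-news insert 4.24, reality-finale break 2.59, late-talk slot 2.50 lead.
Taking streaming pre-roll + late-talk slot + sports pregame + evening-news bumper: 183 s used, 572 in expected reach.
The closest alternative, sports pregame + evening-news bumper + reality-finale break + cooking-show break, reaches only 557.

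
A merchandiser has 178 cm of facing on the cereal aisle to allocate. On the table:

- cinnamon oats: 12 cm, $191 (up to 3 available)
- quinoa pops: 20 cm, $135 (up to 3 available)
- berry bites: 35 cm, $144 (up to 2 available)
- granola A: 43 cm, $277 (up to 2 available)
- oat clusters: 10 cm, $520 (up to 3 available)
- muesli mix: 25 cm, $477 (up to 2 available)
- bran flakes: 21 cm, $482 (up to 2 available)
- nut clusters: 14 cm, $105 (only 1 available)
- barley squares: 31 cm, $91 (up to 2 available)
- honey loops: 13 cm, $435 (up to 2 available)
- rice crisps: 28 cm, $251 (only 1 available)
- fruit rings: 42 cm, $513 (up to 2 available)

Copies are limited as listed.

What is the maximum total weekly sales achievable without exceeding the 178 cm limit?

4730

The ratio ordering already packs tightly: 2×cinnamon oats + 3×oat clusters + 2×muesli mix + 2×bran flakes + 2×honey loops, 172 cm, 4730.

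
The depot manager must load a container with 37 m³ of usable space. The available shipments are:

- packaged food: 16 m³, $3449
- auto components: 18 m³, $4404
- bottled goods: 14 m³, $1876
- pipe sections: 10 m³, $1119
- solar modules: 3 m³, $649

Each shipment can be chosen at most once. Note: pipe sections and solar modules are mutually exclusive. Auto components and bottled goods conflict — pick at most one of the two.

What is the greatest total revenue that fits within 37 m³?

8502

Density check — auto components 244.67, solar modules 216.33, packaged food 215.56 are the best per m³.
Packaged food + auto components + solar modules uses 37 of the 37 m³ and totals 8502.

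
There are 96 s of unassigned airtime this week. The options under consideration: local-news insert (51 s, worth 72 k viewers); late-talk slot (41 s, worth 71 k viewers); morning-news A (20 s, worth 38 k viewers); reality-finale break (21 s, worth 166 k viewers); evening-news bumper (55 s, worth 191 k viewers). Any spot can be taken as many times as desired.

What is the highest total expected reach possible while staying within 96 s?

664

Taking 4×reality-finale break: 84 s used, 664 in expected reach.
No other feasible combination exceeds 664.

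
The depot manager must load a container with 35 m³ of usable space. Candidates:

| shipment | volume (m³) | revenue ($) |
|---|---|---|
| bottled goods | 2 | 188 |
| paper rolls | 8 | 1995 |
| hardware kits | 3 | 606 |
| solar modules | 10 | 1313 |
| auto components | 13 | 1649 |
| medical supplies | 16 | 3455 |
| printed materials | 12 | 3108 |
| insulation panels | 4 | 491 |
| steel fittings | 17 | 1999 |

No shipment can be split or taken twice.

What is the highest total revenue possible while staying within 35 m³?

7660

A density-first pass picks bottled goods + paper rolls + hardware kits + solar modules + printed materials — 7210 at 35 m³.
But hardware kits + medical supplies + printed materials + insulation panels fits in 35 m³ and reaches 7660.
Runner-up bottled goods + hardware kits + medical supplies + printed materials tops out at 7357.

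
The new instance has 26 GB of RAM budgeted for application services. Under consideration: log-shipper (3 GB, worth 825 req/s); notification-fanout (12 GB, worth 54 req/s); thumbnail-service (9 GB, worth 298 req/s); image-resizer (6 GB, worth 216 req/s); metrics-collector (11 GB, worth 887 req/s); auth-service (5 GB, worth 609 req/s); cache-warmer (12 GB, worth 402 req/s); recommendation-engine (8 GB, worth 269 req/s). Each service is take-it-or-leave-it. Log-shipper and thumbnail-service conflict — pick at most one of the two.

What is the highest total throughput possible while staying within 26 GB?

Ranking by ratio (throughput/GB): log-shipper 275.00, auth-service 121.80, metrics-collector 80.64, image-resizer 36.00.
Best packing: log-shipper + image-resizer + metrics-collector + auth-service — 25 GB, 2537 total.
Next best is log-shipper + metrics-collector + auth-service at 2321 (19 GB) — short by 216.

2537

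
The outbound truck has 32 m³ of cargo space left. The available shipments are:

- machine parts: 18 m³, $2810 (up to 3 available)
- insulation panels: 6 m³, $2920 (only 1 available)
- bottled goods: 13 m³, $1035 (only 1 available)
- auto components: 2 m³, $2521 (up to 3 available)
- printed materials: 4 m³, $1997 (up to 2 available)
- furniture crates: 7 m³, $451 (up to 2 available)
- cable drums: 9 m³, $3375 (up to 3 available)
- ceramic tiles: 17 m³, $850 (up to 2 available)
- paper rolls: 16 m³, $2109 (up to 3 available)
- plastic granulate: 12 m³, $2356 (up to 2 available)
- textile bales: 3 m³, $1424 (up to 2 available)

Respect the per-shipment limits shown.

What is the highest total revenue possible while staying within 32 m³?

A density-first pass picks insulation panels + 3×auto components + 2×printed materials + 2×textile bales — 17325 at 26 m³.
The 3 m³ tied up in textile bales is better spent on cable drums — total rises to 19276 (32 m³).
Nothing else within 32 m³ beats 19276.

19276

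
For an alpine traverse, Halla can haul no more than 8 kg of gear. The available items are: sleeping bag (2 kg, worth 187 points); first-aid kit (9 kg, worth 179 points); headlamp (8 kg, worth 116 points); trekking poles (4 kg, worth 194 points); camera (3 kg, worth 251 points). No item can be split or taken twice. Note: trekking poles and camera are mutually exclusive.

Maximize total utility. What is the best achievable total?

Ranking by ratio (utility/kg): sleeping bag 93.50, camera 83.67, trekking poles 48.50, first-aid kit 19.89.
Sleeping bag + camera uses 5 of the 8 kg and totals 438.
Runner-up sleeping bag + trekking poles tops out at 381.

438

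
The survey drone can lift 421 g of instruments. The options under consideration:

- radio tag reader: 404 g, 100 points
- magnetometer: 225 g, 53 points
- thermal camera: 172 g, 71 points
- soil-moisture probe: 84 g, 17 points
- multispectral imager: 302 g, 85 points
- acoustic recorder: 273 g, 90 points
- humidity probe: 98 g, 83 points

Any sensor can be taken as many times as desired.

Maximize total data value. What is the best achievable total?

332

Ranking by ratio (data value/g): humidity probe 0.85, thermal camera 0.41, acoustic recorder 0.33.
4×humidity probe uses 392 of the 421 g and totals 332.
Every other selection either busts 421 g or fails to beat 332.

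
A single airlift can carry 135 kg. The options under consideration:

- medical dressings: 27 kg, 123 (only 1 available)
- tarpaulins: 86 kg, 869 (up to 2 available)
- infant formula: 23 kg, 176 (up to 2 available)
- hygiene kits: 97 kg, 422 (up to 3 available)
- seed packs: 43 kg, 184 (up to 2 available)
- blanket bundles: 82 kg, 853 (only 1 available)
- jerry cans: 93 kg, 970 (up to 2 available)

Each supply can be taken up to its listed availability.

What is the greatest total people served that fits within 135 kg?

1221

A density-first pass picks infant formula + jerry cans — 1146 at 116 kg.
Replace jerry cans with tarpaulins + infant formula: the trade gains 75 net, giving 1221 at 132 kg.
No other feasible combination exceeds 1221.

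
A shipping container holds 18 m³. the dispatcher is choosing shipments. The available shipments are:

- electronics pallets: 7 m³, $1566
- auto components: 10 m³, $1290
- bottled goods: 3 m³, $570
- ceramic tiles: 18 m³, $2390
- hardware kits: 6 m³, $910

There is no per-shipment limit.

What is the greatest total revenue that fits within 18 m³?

3702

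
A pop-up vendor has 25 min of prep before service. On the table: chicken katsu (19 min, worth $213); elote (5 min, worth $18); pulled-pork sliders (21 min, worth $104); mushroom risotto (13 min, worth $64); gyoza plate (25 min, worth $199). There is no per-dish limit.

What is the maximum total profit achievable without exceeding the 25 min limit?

By profit per min: chicken katsu 11.21, gyoza plate 7.96, pulled-pork sliders 4.95 lead.
Best packing: chicken katsu + elote — 24 min, 231 total.
Nothing else within 25 min beats 231.

231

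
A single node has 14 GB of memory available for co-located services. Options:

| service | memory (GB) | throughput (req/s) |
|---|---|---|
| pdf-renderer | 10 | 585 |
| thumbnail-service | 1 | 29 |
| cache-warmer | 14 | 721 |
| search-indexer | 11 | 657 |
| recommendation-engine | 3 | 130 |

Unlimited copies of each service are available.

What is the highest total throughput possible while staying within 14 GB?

787

By throughput per GB: search-indexer 59.73, pdf-renderer 58.50, cache-warmer 51.50, recommendation-engine 43.33 lead.
The ratio ordering already packs tightly: search-indexer + recommendation-engine, 14 GB, 787.
Nothing else within 14 GB beats 787.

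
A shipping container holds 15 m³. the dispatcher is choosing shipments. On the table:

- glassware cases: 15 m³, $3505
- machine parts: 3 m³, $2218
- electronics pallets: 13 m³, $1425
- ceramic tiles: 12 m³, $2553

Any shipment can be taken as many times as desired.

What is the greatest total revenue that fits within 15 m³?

11090

Taking 5×machine parts: 15 m³ used, 11090 in revenue.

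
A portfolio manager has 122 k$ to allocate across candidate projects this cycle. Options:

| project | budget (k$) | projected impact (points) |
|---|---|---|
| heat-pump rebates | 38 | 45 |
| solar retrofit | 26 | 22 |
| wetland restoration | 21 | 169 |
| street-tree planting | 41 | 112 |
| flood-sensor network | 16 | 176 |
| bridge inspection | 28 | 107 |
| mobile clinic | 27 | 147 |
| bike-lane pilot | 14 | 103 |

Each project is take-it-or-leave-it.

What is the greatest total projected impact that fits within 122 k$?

707

Taking the top-ratio projects first gives wetland restoration + flood-sensor network + bridge inspection + mobile clinic + bike-lane pilot for 702 (106 k$).
The 28 k$ tied up in bridge inspection is better spent on street-tree planting — total rises to 707 (119 k$).
The spare 3 k$ is too small for any remaining project, and no exchange beats 707.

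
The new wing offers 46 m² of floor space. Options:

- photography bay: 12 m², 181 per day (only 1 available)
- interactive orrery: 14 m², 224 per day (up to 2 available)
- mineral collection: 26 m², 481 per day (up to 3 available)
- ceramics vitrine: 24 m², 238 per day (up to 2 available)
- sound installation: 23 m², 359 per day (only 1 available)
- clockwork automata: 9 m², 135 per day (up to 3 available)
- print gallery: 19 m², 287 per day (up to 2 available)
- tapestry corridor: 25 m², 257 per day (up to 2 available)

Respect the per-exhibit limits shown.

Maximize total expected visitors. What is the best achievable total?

Filling by ratio: interactive orrery + mineral collection for 705, with 6 m² left unused.
Replace interactive orrery with print gallery: the trade gains 63 net, giving 768 at 45 m².

768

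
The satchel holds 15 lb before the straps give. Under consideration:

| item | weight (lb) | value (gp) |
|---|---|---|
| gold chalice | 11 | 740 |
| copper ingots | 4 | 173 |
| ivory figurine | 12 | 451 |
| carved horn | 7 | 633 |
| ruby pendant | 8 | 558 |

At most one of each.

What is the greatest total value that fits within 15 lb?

1191

The ratio ordering already packs tightly: carved horn + ruby pendant, 15 lb, 1191.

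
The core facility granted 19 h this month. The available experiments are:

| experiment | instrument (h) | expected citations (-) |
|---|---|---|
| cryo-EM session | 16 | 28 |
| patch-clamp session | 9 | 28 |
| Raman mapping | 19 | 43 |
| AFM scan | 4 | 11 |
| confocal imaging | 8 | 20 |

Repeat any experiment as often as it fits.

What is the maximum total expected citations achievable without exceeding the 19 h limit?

56

Ranking by ratio (expected citations/h): patch-clamp session 3.11, AFM scan 2.75, confocal imaging 2.50.
The ratio ordering already packs tightly: 2×patch-clamp session, 18 h, 56.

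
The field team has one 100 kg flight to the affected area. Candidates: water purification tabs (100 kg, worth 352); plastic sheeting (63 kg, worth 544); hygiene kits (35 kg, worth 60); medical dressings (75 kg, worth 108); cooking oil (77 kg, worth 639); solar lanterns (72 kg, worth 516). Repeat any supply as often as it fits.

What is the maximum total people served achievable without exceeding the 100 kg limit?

Filling by ratio: plastic sheeting + hygiene kits for 604, with 2 kg left unused.
The 98 kg tied up in plastic sheeting and hygiene kits is better spent on cooking oil — total rises to 639 (77 kg).

639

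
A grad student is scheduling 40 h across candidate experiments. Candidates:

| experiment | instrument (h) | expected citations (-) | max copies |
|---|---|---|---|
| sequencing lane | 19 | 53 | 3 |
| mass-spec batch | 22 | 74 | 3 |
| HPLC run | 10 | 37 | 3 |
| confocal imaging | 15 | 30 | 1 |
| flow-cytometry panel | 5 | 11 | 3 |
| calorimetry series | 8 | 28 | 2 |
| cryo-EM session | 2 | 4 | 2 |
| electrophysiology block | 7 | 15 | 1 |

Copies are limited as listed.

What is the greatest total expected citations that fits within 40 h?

143

Density check — HPLC run 3.70, calorimetry series 3.50, mass-spec batch 3.36 are the best per h.
Taking 3×HPLC run + calorimetry series + cryo-EM session: 40 h used, 143 in expected citations.
No other feasible combination exceeds 143.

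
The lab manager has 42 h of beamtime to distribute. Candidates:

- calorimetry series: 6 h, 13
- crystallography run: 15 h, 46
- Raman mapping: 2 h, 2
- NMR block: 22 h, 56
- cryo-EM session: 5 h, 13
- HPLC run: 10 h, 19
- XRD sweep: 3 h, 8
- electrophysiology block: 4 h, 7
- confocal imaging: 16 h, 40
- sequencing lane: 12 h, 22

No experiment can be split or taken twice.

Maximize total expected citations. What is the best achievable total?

115

Filling by ratio: crystallography run + Raman mapping + cryo-EM session + XRD sweep + confocal imaging for 109, with 1 h left unused.
Dropping Raman mapping and XRD sweep and confocal imaging frees 21 h; slotting in NMR block (22 h) lifts the total to 115 at 42 h.
That's the maximum — no swap from here does better than 115.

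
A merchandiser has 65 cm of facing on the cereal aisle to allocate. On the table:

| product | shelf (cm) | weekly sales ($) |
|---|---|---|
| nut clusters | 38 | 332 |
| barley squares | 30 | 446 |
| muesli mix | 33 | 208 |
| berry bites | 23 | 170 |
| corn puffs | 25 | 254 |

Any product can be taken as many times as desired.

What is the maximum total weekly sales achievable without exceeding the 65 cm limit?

Best packing: 2×barley squares — 60 cm, 892 total.

892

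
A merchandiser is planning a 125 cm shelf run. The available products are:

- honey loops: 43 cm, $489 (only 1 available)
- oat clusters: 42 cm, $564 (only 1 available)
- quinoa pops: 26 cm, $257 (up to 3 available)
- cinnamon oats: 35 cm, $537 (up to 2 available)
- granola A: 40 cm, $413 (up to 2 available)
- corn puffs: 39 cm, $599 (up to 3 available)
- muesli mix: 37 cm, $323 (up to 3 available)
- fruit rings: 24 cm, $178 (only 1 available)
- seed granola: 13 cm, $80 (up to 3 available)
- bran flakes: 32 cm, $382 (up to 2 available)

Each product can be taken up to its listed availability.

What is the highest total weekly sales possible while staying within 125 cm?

1797

Ranking by ratio (weekly sales/cm): corn puffs 15.36, cinnamon oats 15.34, oat clusters 13.43, bran flakes 11.94.
3×corn puffs uses 117 of the 125 cm and totals 1797.
No other feasible combination exceeds 1797.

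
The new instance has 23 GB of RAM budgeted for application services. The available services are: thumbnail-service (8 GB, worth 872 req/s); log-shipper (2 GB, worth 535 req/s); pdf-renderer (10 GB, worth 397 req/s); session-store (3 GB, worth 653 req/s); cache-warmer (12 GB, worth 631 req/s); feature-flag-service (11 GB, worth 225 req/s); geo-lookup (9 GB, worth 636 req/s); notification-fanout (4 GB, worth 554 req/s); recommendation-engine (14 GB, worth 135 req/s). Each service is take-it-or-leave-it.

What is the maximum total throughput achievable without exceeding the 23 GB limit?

2696

Density check — log-shipper 267.50, session-store 217.67, notification-fanout 138.50 are the best per GB.
Taking the top-ratio services first gives thumbnail-service + log-shipper + session-store + notification-fanout for 2614 (17 GB).
Dropping notification-fanout frees 4 GB; slotting in geo-lookup (9 GB) lifts the total to 2696 at 22 GB.
Next best is thumbnail-service + log-shipper + session-store + notification-fanout at 2614 (17 GB) — short by 82.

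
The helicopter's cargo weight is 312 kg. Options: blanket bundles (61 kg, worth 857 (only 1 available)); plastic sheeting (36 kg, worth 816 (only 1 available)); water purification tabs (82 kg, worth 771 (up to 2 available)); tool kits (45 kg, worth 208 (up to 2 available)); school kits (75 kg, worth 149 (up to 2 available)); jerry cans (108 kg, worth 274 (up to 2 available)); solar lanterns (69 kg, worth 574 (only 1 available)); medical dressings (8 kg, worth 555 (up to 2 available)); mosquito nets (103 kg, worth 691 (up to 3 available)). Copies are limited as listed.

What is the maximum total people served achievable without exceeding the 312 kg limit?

Ranking by ratio (people served/kg): medical dressings 69.38, plastic sheeting 22.67, blanket bundles 14.05.
Greedy by ratio would take blanket bundles + plastic sheeting + 2×water purification tabs + 2×medical dressings: 277 kg used, total 4325.
The 82 kg tied up in water purification tabs is better spent on tool kits + solar lanterns — total rises to 4336 (309 kg).
That's the maximum — no swap from here does better than 4336.

4336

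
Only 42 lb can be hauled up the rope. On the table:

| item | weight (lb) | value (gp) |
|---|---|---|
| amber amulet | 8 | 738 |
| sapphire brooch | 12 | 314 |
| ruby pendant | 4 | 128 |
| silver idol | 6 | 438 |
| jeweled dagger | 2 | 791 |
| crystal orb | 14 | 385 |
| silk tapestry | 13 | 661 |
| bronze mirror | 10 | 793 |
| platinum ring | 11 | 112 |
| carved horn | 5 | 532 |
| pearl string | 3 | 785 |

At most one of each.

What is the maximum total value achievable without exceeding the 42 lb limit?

4300

Filling by ratio: amber amulet + ruby pendant + silver idol + jeweled dagger + bronze mirror + carved horn + pearl string for 4205, with 4 lb left unused.
Dropping ruby pendant and silver idol frees 10 lb; slotting in silk tapestry (13 lb) lifts the total to 4300 at 41 lb.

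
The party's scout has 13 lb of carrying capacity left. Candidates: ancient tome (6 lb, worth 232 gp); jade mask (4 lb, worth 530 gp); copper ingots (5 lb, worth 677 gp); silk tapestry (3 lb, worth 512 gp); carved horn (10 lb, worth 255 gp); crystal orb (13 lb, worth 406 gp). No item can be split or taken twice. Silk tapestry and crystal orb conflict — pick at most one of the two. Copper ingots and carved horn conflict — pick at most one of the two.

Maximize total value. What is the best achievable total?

1719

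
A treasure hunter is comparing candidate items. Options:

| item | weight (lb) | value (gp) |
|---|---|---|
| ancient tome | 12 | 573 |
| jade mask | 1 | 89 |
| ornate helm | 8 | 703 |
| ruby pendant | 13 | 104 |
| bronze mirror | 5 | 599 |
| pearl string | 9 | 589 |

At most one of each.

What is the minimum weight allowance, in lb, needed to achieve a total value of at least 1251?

Look for the lowest-weight combination reaching 1251.
ornate helm + bronze mirror: 1302 value at 13 lb.
Below 13 lb the best achievable stays under 1251.

13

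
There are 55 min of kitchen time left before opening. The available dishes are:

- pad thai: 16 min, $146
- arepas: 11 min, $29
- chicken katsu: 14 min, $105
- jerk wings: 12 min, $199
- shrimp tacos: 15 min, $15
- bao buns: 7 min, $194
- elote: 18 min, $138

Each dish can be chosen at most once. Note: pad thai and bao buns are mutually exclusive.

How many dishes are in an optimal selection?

4

Optimal total is 636.
One optimal bundle: chicken katsu + jerk wings + bao buns + elote (51 min).
All optima have 4 dishes.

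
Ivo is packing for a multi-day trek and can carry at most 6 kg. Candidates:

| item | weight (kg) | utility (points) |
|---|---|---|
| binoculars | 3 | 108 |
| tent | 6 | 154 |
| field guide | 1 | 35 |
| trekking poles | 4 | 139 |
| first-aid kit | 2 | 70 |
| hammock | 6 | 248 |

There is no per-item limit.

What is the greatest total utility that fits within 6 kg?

248

Ranking by ratio (utility/kg): hammock 41.33, binoculars 36.00, field guide 35.00.
Best packing: hammock — 6 kg, 248 total.
That's the maximum — no swap from here does better than 248.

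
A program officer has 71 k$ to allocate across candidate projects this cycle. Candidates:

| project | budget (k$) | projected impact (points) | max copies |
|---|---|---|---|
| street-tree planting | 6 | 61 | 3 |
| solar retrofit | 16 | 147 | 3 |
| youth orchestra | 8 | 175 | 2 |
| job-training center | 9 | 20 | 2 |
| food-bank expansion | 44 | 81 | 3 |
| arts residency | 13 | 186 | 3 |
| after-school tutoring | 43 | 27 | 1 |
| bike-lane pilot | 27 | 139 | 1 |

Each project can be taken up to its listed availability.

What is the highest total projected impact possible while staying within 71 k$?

1055

Filling by ratio: 2×street-tree planting + 2×youth orchestra + 3×arts residency for 1030, with 4 k$ left unused.
The 12 k$ tied up in 2×street-tree planting is better spent on solar retrofit — total rises to 1055 (71 k$).
That's the maximum — no swap from here does better than 1055.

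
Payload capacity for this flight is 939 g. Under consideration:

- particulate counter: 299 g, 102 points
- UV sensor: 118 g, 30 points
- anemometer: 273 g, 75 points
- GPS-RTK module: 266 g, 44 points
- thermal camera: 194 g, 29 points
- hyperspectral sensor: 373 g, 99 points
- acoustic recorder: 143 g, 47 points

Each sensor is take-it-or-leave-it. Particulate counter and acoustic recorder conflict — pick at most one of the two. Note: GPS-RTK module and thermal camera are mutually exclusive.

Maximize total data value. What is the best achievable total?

Density check — particulate counter 0.34, acoustic recorder 0.33, anemometer 0.27 are the best per g.
Taking UV sensor + anemometer + hyperspectral sensor + acoustic recorder: 907 g used, 251 in data value.
That's the maximum — no feasible swap from here does better than 251.

251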